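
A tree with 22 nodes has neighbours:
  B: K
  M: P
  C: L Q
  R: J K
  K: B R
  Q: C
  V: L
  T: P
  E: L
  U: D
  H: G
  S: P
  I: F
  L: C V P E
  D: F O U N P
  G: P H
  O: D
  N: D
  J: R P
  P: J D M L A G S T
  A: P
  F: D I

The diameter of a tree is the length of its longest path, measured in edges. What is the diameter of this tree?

7

BFS from B reaches I last, at distance 7; BFS from I confirms no node is farther.
Path: B – K – R – J – P – D – F – I.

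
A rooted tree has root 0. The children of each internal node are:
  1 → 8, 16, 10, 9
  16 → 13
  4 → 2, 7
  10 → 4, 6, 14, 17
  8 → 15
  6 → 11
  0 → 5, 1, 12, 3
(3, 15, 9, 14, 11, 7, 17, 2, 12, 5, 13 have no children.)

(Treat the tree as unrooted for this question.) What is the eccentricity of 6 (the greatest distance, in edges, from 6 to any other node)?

Distances from 6 peak at 4, attained at 3 (15, 13, 5, 12 also at distance 4).
6–10–1–0–3

4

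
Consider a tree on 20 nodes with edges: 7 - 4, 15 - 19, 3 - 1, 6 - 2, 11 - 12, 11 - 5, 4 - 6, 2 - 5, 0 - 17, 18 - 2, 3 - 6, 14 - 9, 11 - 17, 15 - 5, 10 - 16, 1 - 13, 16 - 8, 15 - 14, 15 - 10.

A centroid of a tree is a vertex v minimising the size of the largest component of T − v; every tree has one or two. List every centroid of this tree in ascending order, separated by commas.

Removing 5 splits the tree into components of sizes 8, 7, 4; the largest is 8 ≤ ⌊20/2⌋ = 10.
No neighbour of 5 does as well, so 5 is the unique centroid.

5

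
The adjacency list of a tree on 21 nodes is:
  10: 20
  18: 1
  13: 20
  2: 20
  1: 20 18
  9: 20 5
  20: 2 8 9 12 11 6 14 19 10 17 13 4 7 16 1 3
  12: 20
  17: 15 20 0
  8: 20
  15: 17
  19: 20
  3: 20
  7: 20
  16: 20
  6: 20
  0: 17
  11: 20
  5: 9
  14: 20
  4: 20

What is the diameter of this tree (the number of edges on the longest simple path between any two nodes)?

4

Starting from 0, a farthest node is 18 at distance 4.
One longest path: 0-17-20-1-18.
So the diameter is 4.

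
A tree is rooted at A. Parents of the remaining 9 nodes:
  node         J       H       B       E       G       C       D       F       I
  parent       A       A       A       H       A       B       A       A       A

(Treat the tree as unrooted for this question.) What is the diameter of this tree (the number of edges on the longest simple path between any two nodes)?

BFS from C reaches E last, at distance 4; BFS from E confirms no node is farther.
Path: C-B-A-H-E.

4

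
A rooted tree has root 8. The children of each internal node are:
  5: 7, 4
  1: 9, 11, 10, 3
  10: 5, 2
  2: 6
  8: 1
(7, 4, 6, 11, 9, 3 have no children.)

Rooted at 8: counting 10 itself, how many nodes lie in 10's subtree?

Descendants of 10 (including itself): 10, 5, 2, 7, 4, 6. That's 6.

6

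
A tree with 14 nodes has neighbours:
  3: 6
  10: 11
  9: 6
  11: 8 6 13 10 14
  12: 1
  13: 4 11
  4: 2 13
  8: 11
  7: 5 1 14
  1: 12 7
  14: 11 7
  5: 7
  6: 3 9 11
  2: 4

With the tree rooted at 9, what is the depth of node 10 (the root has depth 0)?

3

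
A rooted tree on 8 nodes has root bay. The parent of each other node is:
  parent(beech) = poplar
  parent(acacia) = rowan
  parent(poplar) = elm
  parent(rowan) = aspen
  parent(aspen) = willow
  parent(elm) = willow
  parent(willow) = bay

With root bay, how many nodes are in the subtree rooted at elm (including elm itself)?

3

The subtree rooted at elm contains: elm, poplar, beech — 3 nodes.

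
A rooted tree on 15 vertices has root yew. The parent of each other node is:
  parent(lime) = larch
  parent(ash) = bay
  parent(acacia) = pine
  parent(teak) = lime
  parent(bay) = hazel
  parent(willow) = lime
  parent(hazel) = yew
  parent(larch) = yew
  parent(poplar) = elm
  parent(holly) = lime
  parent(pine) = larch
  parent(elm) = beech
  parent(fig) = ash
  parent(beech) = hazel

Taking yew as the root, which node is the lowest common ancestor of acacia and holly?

larch

Path acacia→root: acacia pine larch yew; path holly→root: holly lime larch yew.
First common node: larch.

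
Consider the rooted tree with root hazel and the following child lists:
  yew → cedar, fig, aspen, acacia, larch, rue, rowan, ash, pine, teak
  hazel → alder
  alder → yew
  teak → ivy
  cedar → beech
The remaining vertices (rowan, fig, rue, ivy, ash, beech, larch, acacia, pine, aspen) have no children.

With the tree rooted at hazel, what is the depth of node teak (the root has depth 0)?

3

Path from hazel to teak: hazel–alder–yew–teak, which has 3 edges.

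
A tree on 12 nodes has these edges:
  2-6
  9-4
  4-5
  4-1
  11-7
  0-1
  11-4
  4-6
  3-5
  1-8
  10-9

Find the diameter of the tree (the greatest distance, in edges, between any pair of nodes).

4

A longest path is 7 - 11 - 4 - 5 - 3, with 4 edges.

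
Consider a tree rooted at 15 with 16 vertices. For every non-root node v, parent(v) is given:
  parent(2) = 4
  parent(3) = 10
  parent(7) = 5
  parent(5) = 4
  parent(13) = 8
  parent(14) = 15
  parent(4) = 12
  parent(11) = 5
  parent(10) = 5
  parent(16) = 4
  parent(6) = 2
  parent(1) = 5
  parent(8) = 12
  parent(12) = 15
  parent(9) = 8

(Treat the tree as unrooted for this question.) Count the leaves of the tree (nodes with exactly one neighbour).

9

The leaves are 1, 3, 6, 7, 9, 11, 13, 14, 16.
That is 9 leaves.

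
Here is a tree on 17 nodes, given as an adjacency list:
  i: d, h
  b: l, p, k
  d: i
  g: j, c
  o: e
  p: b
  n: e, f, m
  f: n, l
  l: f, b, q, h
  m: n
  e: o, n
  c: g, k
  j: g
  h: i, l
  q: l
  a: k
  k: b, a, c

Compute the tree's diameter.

9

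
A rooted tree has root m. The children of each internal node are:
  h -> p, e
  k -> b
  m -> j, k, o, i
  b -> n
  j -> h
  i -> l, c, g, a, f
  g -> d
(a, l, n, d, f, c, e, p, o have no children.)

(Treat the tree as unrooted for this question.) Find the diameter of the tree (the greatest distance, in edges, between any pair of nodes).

6

A longest path is p-h-j-m-k-b-n, with 6 edges.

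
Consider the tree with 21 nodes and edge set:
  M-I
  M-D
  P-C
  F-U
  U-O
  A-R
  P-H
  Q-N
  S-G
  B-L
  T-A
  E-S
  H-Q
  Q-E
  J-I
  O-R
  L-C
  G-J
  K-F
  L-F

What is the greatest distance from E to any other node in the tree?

11

A farthest node from E is T.
The path E-Q-H-P-C-L-F-U-O-R-A-T has 11 edges.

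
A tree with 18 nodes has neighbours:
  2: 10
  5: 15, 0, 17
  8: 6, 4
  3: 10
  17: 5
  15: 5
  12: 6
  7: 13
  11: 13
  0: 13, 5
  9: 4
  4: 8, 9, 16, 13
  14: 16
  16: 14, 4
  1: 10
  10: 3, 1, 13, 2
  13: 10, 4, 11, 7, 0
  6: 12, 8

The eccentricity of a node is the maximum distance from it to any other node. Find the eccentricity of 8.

A farthest node from 8 is 17 (15 also at distance 5).
The path 8-4-13-0-5-17 has 5 edges.

5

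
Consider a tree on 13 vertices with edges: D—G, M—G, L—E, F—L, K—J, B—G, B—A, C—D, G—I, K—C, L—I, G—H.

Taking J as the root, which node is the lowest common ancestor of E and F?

L

E's ancestor chain is E, L, I, G, D, C, K, J and F's is F, L, I, G, D, C, K, J; they first meet at L.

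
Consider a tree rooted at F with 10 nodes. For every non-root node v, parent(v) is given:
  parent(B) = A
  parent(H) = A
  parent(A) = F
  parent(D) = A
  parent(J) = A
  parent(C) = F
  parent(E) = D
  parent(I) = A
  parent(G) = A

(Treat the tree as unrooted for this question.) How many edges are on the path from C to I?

The path is C – F – A – I, which has 3 edges.

3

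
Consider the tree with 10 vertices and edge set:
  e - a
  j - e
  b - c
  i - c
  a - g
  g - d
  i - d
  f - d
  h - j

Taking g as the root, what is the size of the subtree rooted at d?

The subtree rooted at d contains: d, f, i, c, b — 5 nodes.

5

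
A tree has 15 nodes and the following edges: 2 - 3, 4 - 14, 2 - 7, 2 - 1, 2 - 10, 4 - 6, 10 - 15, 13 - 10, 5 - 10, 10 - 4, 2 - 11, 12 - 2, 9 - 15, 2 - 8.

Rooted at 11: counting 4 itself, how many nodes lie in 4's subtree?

3

4's subtree: {4, 6, 14}, size 3.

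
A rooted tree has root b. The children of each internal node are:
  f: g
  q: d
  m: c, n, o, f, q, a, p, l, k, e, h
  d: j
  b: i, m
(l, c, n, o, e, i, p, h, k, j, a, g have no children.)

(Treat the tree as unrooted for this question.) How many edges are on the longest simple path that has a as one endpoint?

4

Distances from a peak at 4, attained at j.
a – m – q – d – j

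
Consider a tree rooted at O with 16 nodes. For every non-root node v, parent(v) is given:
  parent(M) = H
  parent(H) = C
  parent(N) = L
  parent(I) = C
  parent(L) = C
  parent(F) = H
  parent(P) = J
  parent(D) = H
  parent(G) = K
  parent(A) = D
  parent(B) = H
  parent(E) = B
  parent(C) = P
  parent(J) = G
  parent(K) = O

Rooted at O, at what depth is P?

4

Path from O to P: O–K–G–J–P, which has 4 edges.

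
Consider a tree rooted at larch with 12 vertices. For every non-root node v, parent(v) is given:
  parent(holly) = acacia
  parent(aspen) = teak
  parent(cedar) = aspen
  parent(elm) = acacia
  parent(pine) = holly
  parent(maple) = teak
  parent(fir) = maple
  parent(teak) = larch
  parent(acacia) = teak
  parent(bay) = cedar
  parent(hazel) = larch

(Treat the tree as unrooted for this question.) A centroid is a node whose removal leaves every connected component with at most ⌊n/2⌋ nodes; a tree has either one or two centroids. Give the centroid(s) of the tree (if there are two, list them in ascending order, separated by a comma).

teak

If teak is removed the pieces have sizes 4, 3, 2, 2, all ≤ ⌊12/2⌋ = 6.
No neighbour of teak does as well, so teak is the unique centroid.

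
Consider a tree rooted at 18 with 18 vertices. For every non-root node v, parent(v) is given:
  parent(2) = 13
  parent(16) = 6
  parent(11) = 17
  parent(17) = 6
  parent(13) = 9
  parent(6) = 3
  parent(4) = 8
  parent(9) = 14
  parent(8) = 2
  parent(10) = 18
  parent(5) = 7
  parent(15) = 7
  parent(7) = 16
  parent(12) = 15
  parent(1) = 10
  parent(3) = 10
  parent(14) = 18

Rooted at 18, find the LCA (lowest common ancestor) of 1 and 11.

Ancestors of 1 (toward the root): 1, 10, 18.
Ancestors of 11: 11, 17, 6, 3, 10, 18.
The deepest node appearing in both lists is 10.

10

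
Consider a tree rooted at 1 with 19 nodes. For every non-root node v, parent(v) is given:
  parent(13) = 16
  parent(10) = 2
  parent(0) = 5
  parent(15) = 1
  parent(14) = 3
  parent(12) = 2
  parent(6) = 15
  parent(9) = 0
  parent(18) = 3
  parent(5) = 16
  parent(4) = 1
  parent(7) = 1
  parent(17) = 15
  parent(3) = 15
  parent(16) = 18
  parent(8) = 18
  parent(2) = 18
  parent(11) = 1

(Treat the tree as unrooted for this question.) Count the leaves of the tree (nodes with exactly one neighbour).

11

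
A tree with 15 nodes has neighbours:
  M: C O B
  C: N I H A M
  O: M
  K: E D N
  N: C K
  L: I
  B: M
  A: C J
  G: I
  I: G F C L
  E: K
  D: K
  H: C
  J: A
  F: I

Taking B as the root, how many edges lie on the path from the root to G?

4

B → M → C → I → G — 4 edges.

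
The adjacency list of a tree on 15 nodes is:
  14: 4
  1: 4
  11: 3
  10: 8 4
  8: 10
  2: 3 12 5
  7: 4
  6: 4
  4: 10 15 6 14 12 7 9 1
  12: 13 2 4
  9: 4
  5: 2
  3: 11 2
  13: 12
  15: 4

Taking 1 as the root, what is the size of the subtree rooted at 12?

6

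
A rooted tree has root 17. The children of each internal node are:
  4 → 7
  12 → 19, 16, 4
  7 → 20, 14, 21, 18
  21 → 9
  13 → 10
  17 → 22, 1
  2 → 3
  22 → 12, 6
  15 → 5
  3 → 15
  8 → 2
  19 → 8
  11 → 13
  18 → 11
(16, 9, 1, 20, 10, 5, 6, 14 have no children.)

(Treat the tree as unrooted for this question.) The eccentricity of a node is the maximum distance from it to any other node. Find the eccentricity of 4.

7

Distances from 4 peak at 7, attained at 5.
4-12-19-8-2-3-15-5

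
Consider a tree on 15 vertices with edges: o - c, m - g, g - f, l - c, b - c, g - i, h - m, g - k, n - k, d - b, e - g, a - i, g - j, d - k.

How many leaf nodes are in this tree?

The leaves are a, e, f, h, j, l, n, o.
That is 8 leaves.

8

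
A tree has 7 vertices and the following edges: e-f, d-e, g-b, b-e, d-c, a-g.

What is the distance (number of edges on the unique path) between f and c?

3

The path is f – e – d – c, which has 3 edges.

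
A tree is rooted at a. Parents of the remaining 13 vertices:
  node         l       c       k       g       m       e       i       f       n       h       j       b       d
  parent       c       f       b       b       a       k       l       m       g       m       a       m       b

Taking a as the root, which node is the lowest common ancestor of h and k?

m

Path h→root: h m a; path k→root: k b m a.
First common node: m.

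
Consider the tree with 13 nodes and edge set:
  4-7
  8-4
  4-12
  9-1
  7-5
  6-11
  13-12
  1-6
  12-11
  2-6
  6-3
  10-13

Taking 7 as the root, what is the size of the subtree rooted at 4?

4's subtree: {4, 8, 12, 13, 11, 10, 6, 1, 2, 3, 9}, size 11.

11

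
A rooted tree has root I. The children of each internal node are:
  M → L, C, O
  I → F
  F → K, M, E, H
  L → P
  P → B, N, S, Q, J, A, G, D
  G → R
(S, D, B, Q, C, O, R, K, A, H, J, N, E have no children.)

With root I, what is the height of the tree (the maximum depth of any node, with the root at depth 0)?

6

R sits deepest: I–F–M–L–P–G–R — 6 edges from the root.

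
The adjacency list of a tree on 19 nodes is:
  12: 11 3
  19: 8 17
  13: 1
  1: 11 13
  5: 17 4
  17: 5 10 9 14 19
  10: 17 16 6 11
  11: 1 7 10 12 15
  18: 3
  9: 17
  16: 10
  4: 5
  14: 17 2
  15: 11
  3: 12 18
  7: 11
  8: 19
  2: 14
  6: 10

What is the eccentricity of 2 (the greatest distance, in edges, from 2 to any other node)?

The node farthest from 2 is 18, via 2 – 14 – 17 – 10 – 11 – 12 – 3 – 18 — 7 edges.

7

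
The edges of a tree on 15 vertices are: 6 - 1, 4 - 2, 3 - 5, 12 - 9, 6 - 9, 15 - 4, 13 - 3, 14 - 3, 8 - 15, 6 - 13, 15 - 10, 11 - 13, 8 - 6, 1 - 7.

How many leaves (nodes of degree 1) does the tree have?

Degree-1 nodes: 2, 5, 7, 10, 11, 12, 14 — 7 of them.

7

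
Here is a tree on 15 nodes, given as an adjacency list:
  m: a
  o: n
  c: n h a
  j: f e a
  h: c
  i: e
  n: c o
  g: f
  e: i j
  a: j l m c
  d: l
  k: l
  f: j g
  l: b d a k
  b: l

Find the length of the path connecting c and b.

3

Walking from c: c – a – l – b. Length 3.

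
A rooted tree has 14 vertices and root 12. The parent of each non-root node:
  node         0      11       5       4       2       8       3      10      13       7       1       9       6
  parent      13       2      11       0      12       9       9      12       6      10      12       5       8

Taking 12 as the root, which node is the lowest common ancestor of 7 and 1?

12

7's ancestor chain is 7, 10, 12 and 1's is 1, 12; they first meet at 12.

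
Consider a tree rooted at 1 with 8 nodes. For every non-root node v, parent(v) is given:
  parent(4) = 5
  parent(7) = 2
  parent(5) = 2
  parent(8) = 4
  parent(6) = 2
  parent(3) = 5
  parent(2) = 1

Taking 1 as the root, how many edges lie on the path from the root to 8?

Path from 1 to 8: 1 – 2 – 5 – 4 – 8, which has 4 edges.

4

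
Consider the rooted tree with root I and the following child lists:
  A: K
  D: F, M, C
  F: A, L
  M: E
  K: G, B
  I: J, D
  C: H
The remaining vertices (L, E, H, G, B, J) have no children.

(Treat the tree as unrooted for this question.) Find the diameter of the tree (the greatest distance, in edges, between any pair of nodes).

6

BFS from B reaches E last, at distance 6; BFS from E confirms no node is farther.
Path: B – K – A – F – D – M – E.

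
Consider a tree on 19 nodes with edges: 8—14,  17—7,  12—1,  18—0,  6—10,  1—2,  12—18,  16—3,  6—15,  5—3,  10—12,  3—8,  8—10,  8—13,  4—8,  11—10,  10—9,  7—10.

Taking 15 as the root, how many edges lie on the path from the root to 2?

15 – 6 – 10 – 12 – 1 – 2 — 5 edges.

5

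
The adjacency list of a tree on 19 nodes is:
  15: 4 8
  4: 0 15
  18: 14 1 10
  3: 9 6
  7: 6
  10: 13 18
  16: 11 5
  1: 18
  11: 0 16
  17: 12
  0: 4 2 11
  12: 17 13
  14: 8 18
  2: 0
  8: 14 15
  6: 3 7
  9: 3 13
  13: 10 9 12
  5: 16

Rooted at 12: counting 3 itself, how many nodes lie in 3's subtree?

3's subtree: {3, 6, 7}, size 3.

3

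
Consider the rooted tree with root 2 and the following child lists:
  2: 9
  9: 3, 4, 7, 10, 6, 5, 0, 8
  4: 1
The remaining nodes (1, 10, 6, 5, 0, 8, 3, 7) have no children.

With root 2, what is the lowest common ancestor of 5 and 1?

9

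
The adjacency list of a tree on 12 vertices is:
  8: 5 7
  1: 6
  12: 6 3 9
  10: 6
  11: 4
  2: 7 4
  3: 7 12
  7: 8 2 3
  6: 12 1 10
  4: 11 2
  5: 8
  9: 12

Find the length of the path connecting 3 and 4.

The path is 3 - 7 - 2 - 4, which has 3 edges.

3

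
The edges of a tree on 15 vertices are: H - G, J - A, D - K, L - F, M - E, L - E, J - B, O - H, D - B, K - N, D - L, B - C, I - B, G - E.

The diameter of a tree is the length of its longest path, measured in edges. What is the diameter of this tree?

8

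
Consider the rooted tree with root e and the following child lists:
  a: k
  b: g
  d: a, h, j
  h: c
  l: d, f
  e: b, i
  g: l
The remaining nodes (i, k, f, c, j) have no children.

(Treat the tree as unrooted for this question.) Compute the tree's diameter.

A longest path is i - e - b - g - l - d - a - k, with 7 edges.

7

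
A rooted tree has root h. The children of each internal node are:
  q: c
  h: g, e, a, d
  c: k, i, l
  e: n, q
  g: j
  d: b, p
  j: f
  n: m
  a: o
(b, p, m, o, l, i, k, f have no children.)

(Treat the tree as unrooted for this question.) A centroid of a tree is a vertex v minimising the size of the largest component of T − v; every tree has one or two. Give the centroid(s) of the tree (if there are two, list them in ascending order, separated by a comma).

Delete h: the remaining components have sizes 8, 3, 3, 2. Max 8 ≤ 8, so h is a centroid.
Every other node leaves some component of size > 8, so the centroid is unique.

h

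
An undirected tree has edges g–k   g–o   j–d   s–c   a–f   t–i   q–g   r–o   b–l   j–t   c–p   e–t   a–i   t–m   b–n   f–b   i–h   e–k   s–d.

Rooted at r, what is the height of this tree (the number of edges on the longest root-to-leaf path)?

10

A deepest node is n, reached by r-o-g-k-e-t-i-a-f-b-n.
That path has 10 edges, so the height is 10.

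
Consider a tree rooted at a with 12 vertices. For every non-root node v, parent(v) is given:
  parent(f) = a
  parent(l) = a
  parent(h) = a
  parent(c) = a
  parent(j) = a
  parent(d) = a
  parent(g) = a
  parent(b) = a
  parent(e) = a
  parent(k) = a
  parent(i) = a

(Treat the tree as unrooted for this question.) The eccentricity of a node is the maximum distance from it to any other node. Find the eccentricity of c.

2

A farthest node from c is k (g, j, f, i, b, e, l, d, h also at distance 2).
The path c-a-k has 2 edges.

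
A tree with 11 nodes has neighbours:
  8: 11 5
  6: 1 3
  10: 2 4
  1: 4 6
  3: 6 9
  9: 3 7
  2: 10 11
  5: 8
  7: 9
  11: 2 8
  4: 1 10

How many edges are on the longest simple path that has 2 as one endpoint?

7

Distances from 2 peak at 7, attained at 7.
2–10–4–1–6–3–9–7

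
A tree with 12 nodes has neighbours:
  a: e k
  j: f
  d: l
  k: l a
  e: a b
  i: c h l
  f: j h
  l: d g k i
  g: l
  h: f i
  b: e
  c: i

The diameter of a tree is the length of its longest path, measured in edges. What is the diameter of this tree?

BFS from b reaches j last, at distance 8; BFS from j confirms no node is farther.
Path: b – e – a – k – l – i – h – f – j.

8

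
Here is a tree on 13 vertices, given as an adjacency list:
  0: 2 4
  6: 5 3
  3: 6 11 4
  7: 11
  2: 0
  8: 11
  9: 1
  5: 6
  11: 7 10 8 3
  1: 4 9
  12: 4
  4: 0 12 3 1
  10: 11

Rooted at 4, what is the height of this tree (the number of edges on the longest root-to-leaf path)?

3

A deepest node is 8, reached by 4–3–11–8.
That path has 3 edges, so the height is 3.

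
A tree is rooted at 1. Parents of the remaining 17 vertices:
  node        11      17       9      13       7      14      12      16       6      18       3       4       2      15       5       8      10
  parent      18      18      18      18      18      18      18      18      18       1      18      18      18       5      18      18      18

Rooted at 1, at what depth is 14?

2

1 → 18 → 14 — 2 edges.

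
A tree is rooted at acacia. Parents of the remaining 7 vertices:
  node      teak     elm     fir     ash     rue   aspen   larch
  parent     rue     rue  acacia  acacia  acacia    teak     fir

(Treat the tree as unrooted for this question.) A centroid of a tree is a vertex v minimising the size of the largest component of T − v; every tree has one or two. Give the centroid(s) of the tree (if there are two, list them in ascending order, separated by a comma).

If rue is removed the pieces have sizes 4, 2, 1, all ≤ ⌊8/2⌋ = 4.
acacia is adjacent to rue and is also a centroid (the largest component after removing it is likewise 4).

acacia, rue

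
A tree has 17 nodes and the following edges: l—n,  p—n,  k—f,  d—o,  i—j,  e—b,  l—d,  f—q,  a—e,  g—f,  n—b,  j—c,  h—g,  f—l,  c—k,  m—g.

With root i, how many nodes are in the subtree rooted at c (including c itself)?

Descendants of c (including itself): c, k, f, g, l, q, h, m, d, n, o, b, p, e, a. That's 15.

15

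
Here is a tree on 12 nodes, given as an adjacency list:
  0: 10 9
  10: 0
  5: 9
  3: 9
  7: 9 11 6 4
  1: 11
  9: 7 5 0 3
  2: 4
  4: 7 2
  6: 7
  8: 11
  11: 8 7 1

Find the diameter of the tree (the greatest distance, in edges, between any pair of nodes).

5

BFS from 8 reaches 10 last, at distance 5; BFS from 10 confirms no node is farther.
Path: 8 - 11 - 7 - 9 - 0 - 10.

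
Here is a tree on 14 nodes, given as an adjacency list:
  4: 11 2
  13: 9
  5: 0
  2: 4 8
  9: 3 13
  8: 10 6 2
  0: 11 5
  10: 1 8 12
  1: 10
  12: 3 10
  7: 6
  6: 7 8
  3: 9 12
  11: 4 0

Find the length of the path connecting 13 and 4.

7

The path is 13–9–3–12–10–8–2–4, which has 7 edges.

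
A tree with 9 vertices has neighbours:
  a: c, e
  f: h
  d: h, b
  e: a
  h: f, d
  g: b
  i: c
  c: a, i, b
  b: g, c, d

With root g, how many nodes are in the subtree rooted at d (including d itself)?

3

Descendants of d (including itself): d, h, f. That's 3.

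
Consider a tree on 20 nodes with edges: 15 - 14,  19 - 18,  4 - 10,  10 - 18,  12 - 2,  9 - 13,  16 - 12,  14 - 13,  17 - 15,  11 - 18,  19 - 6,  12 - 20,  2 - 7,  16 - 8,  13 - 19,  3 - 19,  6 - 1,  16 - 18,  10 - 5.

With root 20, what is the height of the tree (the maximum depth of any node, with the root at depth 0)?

8

17 sits deepest: 20–12–16–18–19–13–14–15–17 — 8 edges from the root.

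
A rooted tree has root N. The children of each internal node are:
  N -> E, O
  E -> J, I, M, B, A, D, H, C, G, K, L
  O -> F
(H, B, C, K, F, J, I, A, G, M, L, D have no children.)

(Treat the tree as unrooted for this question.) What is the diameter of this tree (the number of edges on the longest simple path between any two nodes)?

4

A longest path is F – O – N – E – D, with 4 edges.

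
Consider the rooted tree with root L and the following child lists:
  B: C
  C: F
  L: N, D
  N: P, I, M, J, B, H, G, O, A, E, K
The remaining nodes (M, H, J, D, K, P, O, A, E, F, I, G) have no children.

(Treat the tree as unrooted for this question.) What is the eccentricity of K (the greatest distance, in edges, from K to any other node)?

4

The node farthest from K is F, via K-N-B-C-F — 4 edges.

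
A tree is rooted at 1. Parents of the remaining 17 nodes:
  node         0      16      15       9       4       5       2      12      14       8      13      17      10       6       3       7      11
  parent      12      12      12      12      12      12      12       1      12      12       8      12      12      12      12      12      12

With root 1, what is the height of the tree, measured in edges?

3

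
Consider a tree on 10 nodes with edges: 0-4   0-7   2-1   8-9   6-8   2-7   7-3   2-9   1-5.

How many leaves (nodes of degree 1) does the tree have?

Degree-1 nodes: 3, 4, 5, 6 — 4 of them.

4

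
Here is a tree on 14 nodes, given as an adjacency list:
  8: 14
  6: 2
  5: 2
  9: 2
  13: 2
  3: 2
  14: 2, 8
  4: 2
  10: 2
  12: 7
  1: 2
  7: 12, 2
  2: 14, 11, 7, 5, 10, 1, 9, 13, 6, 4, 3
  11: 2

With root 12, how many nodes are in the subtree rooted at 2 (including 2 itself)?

2's subtree: {2, 10, 6, 14, 9, 13, 11, 5, 3, 4, 1, 8}, size 12.

12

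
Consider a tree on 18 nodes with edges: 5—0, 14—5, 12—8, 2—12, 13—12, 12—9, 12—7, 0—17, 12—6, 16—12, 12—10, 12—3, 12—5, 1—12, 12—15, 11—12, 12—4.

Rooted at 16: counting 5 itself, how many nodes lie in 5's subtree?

4

5's subtree: {5, 14, 0, 17}, size 4.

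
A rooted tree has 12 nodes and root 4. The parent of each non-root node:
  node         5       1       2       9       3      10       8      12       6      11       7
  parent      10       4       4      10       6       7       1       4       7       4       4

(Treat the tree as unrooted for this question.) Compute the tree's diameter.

5

BFS from 5 reaches 8 last, at distance 5; BFS from 8 confirms no node is farther.
Path: 5 - 10 - 7 - 4 - 1 - 8.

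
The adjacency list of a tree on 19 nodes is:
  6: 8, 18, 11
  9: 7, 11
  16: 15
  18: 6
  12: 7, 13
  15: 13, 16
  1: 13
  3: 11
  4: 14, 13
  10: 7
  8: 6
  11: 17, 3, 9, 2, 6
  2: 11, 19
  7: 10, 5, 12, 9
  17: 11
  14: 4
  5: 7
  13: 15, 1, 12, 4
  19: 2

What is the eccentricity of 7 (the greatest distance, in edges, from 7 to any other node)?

The node farthest from 7 is 16 (14, 8, 18, 19 also at distance 4), via 7 – 12 – 13 – 15 – 16 — 4 edges.

4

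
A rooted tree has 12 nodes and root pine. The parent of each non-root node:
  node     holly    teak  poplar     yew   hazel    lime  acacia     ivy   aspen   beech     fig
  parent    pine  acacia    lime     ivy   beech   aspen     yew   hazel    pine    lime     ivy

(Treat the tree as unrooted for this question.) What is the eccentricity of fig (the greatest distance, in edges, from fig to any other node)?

The node farthest from fig is holly, via fig – ivy – hazel – beech – lime – aspen – pine – holly — 7 edges.

7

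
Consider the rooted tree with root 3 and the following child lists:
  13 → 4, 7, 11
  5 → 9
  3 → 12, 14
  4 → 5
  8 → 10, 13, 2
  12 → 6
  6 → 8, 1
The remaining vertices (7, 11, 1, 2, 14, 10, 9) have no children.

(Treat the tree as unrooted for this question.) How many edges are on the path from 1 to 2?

The path is 1 – 6 – 8 – 2, which has 3 edges.

3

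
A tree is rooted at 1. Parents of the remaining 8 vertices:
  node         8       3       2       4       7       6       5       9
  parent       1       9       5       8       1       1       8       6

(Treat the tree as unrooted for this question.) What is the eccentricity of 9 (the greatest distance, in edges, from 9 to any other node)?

5

The node farthest from 9 is 2, via 9-6-1-8-5-2 — 5 edges.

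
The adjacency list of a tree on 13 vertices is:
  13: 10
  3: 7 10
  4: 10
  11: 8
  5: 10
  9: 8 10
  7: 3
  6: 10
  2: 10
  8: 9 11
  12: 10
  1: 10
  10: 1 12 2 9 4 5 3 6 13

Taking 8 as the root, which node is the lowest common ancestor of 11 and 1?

8

11's ancestor chain is 11, 8 and 1's is 1, 10, 9, 8; they first meet at 8.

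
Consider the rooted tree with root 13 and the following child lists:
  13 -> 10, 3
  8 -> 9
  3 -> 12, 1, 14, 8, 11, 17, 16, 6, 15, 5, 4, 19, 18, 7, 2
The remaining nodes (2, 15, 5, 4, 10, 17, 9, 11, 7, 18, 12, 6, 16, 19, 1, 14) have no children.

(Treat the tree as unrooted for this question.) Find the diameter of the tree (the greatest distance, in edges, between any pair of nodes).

4

BFS from 9 reaches 10 last, at distance 4; BFS from 10 confirms no node is farther.
Path: 9-8-3-13-10.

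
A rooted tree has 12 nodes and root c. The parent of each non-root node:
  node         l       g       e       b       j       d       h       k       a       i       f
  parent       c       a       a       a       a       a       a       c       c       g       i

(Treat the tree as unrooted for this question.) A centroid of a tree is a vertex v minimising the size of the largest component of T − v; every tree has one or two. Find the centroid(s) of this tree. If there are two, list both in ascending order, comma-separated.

a

Delete a: the remaining components have sizes 3, 3, 1, 1, 1, 1, 1. Max 3 ≤ 6, so a is a centroid.
Every other node leaves some component of size > 6, so the centroid is unique.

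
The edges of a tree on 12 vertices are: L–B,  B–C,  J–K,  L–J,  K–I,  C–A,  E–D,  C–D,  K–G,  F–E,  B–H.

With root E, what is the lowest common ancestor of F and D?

E

F's ancestor chain is F, E and D's is D, E; they first meet at E.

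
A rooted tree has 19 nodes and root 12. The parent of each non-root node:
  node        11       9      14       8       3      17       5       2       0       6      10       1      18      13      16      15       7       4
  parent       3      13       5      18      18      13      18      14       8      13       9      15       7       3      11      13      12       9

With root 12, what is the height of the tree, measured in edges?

A deepest node is 1, reached by 12–7–18–3–13–15–1.
That path has 6 edges, so the height is 6.

6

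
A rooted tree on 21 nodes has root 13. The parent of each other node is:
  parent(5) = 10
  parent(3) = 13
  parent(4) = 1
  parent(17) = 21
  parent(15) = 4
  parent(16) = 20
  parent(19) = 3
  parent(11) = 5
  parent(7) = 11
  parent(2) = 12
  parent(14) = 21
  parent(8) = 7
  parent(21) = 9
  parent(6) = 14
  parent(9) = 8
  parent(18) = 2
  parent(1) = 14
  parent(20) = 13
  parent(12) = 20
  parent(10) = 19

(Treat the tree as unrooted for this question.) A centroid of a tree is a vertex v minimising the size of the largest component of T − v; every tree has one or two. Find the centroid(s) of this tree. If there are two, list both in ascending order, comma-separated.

11

Removing 11 splits the tree into components of sizes 10, 10; the largest is 10 ≤ ⌊21/2⌋ = 10.
Every other node leaves some component of size > 10, so the centroid is unique.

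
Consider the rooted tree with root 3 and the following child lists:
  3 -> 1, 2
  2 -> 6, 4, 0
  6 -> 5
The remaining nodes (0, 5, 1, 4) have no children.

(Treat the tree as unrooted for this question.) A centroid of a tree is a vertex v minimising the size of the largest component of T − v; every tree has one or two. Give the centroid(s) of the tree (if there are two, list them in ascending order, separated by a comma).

2

If 2 is removed the pieces have sizes 2, 2, 1, 1, all ≤ ⌊7/2⌋ = 3.
Every other node leaves some component of size > 3, so the centroid is unique.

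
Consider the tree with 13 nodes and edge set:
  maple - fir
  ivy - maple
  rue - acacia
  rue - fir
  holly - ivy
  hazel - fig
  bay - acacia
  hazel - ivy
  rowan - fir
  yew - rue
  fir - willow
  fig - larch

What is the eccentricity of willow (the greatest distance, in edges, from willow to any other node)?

The node farthest from willow is larch, via willow-fir-maple-ivy-hazel-fig-larch — 6 edges.

6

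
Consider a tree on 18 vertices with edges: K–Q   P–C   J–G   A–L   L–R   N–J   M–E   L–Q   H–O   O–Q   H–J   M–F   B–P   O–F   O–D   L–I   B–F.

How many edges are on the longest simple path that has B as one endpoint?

5

Distances from B peak at 5, attained at A (I, R, N, G also at distance 5).
B-F-O-Q-L-A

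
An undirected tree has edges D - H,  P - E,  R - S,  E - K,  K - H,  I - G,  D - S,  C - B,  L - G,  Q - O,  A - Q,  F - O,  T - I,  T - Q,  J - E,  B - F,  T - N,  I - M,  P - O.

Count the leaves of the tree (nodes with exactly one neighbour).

The leaves are A, C, J, L, M, N, R.
That is 7 leaves.

7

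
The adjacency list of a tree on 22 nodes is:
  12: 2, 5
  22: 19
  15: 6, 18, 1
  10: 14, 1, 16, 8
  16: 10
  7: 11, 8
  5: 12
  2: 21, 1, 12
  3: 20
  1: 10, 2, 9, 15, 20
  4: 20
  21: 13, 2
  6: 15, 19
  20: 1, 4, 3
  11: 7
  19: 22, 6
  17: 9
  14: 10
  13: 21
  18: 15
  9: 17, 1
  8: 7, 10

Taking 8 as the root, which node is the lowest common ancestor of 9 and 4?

Ancestors of 9 (toward the root): 9, 1, 10, 8.
Ancestors of 4: 4, 20, 1, 10, 8.
The deepest node appearing in both lists is 1.

1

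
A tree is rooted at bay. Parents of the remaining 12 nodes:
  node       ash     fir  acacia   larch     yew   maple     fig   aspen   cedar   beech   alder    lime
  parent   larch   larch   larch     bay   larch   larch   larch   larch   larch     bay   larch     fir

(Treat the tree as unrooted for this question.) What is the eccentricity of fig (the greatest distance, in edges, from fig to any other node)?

Distances from fig peak at 3, attained at beech (lime also at distance 3).
fig – larch – bay – beech

3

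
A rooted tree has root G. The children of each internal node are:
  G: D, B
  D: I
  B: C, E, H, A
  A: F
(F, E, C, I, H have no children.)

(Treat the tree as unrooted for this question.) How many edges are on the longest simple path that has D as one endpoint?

4

The node farthest from D is F, via D-G-B-A-F — 4 edges.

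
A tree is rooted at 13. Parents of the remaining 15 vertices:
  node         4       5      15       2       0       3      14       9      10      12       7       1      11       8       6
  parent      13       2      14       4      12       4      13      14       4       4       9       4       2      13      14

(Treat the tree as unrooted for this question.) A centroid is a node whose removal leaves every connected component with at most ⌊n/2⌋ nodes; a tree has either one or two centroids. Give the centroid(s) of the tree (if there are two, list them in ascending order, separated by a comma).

4

Delete 4: the remaining components have sizes 7, 3, 2, 1, 1, 1. Max 7 ≤ 8, so 4 is a centroid.
No neighbour of 4 does as well, so 4 is the unique centroid.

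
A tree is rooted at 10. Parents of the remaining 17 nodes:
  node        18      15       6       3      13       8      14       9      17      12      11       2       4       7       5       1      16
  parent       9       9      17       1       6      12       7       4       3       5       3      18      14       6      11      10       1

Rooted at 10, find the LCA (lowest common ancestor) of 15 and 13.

Ancestors of 15 (toward the root): 15, 9, 4, 14, 7, 6, 17, 3, 1, 10.
Ancestors of 13: 13, 6, 17, 3, 1, 10.
The deepest node appearing in both lists is 6.

6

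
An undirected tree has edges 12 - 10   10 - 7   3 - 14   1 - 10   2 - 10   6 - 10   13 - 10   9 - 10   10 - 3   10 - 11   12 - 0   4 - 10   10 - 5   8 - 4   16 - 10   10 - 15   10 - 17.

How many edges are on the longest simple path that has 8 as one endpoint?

4

The node farthest from 8 is 0 (14 also at distance 4), via 8 – 4 – 10 – 12 – 0 — 4 edges.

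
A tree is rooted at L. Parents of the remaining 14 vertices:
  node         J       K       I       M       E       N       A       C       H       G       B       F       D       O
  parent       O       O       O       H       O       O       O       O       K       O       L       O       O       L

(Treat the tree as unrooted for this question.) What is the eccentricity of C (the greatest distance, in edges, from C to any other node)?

4

Distances from C peak at 4, attained at M.
C-O-K-H-M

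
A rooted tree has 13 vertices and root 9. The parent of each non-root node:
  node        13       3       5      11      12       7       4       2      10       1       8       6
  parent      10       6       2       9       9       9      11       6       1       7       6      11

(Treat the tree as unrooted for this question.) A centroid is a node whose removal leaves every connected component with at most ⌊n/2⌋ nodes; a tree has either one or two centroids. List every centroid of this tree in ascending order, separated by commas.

If 11 is removed the pieces have sizes 6, 5, 1, all ≤ ⌊13/2⌋ = 6.
No neighbour of 11 does as well, so 11 is the unique centroid.

11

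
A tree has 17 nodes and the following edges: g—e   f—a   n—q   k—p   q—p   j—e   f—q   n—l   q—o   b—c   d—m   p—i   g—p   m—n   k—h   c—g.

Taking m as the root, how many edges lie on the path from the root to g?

Path from m to g: m → n → q → p → g, which has 4 edges.

4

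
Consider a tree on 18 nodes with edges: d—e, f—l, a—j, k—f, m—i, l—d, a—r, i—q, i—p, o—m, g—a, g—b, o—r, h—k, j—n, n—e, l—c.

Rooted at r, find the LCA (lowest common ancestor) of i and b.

r

Ancestors of i (toward the root): i, m, o, r.
Ancestors of b: b, g, a, r.
The deepest node appearing in both lists is r.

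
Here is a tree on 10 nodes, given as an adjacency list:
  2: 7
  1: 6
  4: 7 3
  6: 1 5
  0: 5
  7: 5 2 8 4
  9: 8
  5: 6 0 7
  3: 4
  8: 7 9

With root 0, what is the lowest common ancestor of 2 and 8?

7

2's ancestor chain is 2, 7, 5, 0 and 8's is 8, 7, 5, 0; they first meet at 7.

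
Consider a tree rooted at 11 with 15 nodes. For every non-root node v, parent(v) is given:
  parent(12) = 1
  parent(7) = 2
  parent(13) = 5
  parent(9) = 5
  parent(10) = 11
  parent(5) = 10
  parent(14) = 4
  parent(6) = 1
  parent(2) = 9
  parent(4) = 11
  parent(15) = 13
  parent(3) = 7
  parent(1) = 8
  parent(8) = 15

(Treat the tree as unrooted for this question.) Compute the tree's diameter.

9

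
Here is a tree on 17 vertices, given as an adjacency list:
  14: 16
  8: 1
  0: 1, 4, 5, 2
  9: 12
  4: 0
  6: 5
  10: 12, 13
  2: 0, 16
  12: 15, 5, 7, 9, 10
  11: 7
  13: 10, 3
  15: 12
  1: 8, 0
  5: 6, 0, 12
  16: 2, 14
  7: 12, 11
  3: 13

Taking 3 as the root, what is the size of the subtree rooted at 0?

7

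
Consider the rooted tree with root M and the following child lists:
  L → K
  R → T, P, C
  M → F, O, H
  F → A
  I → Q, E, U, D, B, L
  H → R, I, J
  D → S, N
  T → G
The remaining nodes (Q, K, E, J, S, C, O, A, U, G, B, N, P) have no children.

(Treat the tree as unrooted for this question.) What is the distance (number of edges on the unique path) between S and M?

4

Walking from S: S–D–I–H–M. Length 4.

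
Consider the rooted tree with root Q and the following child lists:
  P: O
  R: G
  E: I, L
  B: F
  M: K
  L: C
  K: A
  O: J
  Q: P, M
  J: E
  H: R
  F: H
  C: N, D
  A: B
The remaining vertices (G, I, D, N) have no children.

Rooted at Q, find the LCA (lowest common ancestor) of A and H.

A

Path A→root: A K M Q; path H→root: H F B A K M Q.
First common node: A.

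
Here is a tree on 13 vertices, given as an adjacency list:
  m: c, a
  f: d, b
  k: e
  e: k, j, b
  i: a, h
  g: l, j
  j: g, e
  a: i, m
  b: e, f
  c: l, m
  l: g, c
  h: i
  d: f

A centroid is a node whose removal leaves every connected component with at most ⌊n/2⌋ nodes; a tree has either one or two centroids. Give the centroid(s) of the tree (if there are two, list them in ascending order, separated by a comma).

Removing g splits the tree into components of sizes 6, 6; the largest is 6 ≤ ⌊13/2⌋ = 6.
No neighbour of g does as well, so g is the unique centroid.

g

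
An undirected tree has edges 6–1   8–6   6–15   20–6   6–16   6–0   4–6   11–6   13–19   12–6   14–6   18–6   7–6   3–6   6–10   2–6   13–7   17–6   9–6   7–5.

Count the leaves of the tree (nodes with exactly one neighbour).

The leaves are 0, 1, 2, 3, 4, 5, 8, 9, 10, 11, 12, 14, 15, 16, 17, 18, 19, 20.
That is 18 leaves.

18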